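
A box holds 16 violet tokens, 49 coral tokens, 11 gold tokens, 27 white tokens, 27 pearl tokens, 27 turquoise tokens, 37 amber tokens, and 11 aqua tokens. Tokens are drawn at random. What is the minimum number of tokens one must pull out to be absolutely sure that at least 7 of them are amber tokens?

175

In the worst case for collecting amber tokens, every non-amber token comes out first.
There are 16 + 49 + 11 + 27 + 27 + 27 + 11 = 168 non-amber tokens altogether.
After those, each further token must be amber, so 168 + 7 = 175 draws guarantee 7 amber tokens.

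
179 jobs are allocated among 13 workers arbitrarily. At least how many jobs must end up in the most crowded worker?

14

The 13 workers are the holes and the 179 jobs are the pigeons.
If every worker held at most 13 jobs, the total would be at most 13 × 13 = 169, which is less than 179.
So some worker holds at least ⌈179/13⌉ = 14 jobs.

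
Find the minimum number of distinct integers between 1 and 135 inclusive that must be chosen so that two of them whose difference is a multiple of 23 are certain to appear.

24

Integers whose pairwise differences are multiples of 23 are exactly those sharing a remainder mod 23. The 23 residue classes mod 23 are the pigeonholes.
With 23 integers one could put 1 in each residue class and have no class reach 2.
The 24th integer pushes some class to 2, so 23·1 + 1 = 24.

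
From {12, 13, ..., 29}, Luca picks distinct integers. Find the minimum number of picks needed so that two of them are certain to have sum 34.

14

Two chosen integers sum to 34 exactly when both halves of some pair {x, 34−x} with 12 ≤ x ≤ 34−x ≤ 22 are chosen — 5 such pairs.
The remaining 8 elements (those with no distinct partner in range) can never complete a 34-sum, so the worst case takes all of them and one from each pair: 8 + 5 = 13.
The 14th integer has to be the second member of some pair, so 13 + 1 = 14.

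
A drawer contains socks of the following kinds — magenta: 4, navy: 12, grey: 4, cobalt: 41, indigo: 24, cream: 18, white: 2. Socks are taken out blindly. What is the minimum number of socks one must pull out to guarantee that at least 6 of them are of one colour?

31

By the pigeonhole principle, put each drawn sock into a box by colour. The largest draw with every box below 6 takes min(count, 5) from each colour; colours with fewer than 5 contribute all they have.
Σ min(cᵢ, 5) = 4 + 5 + 4 + 5 + 5 + 5 + 2 = 30.
Draw number 30 + 1 = 31 must push one box to 6.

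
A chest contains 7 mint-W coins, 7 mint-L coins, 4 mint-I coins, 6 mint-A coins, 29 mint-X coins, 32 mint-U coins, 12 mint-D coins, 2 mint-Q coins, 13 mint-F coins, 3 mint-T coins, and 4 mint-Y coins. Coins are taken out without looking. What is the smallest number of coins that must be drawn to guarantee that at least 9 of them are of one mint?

66

An adversary could hand out at most 8 coins per mint (7 mints run out sooner): 7 + 7 + 4 + 6 + 8 + 8 + 8 + 2 + 8 + 3 + 4 = 65 coins and still no mint has 9.
One more coin lands in a mint already at 8, so 66 draws are enough and 65 are not.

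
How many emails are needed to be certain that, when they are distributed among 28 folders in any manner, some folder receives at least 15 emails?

393

With 392 emails one could put exactly 14 in each of the 28 folders, and no folder would reach 15.
One more email must land in a folder that already has 14, giving it 15.
So 28 × 14 + 1 = 393 emails are required.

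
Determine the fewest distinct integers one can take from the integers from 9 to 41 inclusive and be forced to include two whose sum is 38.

A set avoiding the sum 38 can contain at most one of each pair {x, 38−x}, plus the 13 elements whose complement lies outside the range or equal to its own complement.
The integers 19, …, 41 (23 of them) are such a set: any two sum to at least 19+20 = 39 > 38.
By the pigeonhole principle, any 24th integer completes one of the 10 pairs, so 24 choices force a sum of 38.

24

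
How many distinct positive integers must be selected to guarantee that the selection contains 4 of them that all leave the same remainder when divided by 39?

Pigeonhole: the 39 residue classes mod 39 are the pigeonholes.
With 117 integers one could put 3 in each residue class and have no class reach 4.
The 118th integer pushes some class to 4, so 39·3 + 1 = 118.

118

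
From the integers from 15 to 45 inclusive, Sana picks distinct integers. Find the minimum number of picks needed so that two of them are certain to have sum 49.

22

A set avoiding the sum 49 can contain at most one of each pair {x, 49−x}, plus the 11 elements whose complement lies outside the range.
The integers 25, …, 45 (21 of them) are such a set: any two sum to at least 25+26 = 51 > 49.
By the pigeonhole principle, any 22nd integer completes one of the 10 pairs, so 22 choices force a sum of 49.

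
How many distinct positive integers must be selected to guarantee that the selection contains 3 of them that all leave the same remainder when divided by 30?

61

The 30 residue classes mod 30 are the pigeonholes.
With 60 integers one could put 2 in each residue class and have no class reach 3.
The 61st integer pushes some class to 3, so 30·2 + 1 = 61.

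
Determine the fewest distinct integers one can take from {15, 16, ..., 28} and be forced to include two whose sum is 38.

11

Two chosen integers sum to 38 exactly when both halves of some pair {x, 38−x} with 15 ≤ x ≤ 38−x ≤ 23 are chosen — 4 such pairs.
The remaining 6 elements (those with no distinct partner in range) can never complete a 38-sum, so the worst case takes all of them and one from each pair: 6 + 4 = 10.
Pigeonhole: the 11th integer has to be the second member of some pair, so 10 + 1 = 11.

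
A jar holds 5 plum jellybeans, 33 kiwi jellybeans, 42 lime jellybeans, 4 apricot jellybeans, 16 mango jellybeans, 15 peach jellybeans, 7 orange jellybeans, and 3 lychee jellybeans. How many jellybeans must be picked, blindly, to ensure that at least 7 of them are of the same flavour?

43

Pigeonhole: put each drawn jellybean into a box by flavour. The largest draw with every box below 7 takes min(count, 6) from each flavour; flavours with fewer than 6 contribute all they have.
Σ min(cᵢ, 6) = 5 + 6 + 6 + 4 + 6 + 6 + 6 + 3 = 42.
Draw number 42 + 1 = 43 must push one box to 7.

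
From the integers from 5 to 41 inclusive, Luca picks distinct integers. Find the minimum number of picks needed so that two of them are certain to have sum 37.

24

A set avoiding the sum 37 can contain at most one of each pair {x, 37−x}, plus the 9 elements whose complement lies outside the range.
The integers 19, …, 41 (23 of them) are such a set: any two sum to at least 19+20 = 39 > 37.
By pigeonhole, any 24th integer completes one of the 14 pairs, so 24 choices force a sum of 37.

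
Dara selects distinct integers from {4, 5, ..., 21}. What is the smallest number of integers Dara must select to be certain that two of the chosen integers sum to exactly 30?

13

Two chosen integers sum to 30 exactly when both halves of some pair {x, 30−x} with 9 ≤ x ≤ 30−x ≤ 21 are chosen — 6 such pairs.
The remaining 6 elements (those with no distinct partner in range) can never complete a 30-sum, so the worst case takes all of them and one from each pair: 6 + 6 = 12.
By the pigeonhole principle, the 13th integer has to be the second member of some pair, so 12 + 1 = 13.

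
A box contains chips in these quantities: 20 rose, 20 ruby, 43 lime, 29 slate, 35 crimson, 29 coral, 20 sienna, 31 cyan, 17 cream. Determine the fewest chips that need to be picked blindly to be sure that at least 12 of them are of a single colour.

An adversary could hand out at most 11 chips per colour: 11 + 11 + 11 + 11 + 11 + 11 + 11 + 11 + 11 = 99 chips and still no colour has 12.
One more chip lands in a colour already at 11, so 100 draws are enough and 99 are not.

100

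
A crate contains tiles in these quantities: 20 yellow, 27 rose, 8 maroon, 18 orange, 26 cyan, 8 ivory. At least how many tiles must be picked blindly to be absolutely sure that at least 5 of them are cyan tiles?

In the worst case for collecting cyan tiles, every non-cyan tile comes out first.
There are 20 + 27 + 8 + 18 + 8 = 81 non-cyan tiles altogether.
After those, each further tile must be cyan, so 81 + 5 = 86 draws guarantee 5 cyan tiles.

86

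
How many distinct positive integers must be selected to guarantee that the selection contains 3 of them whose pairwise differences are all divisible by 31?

63

Integers whose pairwise differences are multiples of 31 are exactly those sharing a remainder mod 31. By the pigeonhole principle, the 31 residue classes mod 31 are the pigeonholes.
With 62 integers one could put 2 in each residue class and have no class reach 3.
The 63rd integer pushes some class to 3, so 31·2 + 1 = 63.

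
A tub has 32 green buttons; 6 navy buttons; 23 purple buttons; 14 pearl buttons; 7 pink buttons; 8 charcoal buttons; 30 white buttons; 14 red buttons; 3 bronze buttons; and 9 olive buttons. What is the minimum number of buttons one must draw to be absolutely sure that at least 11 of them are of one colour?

84

Put each drawn button into a box by colour. The largest draw with every box below 11 takes min(count, 10) from each colour; colours with fewer than 10 contribute all they have.
Σ min(cᵢ, 10) = 10 + 6 + 10 + 10 + 7 + 8 + 10 + 10 + 3 + 9 = 83.
Draw number 83 + 1 = 84 must push one box to 11.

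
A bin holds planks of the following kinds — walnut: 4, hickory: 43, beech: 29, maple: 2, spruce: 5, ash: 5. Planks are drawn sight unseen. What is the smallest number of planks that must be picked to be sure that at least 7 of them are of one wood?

29

Put each drawn plank into a box by wood. The largest draw with every box below 7 takes min(count, 6) from each wood; woods with fewer than 6 contribute all they have.
Σ min(cᵢ, 6) = 4 + 6 + 6 + 2 + 5 + 5 = 28.
Draw number 28 + 1 = 29 must push one box to 7.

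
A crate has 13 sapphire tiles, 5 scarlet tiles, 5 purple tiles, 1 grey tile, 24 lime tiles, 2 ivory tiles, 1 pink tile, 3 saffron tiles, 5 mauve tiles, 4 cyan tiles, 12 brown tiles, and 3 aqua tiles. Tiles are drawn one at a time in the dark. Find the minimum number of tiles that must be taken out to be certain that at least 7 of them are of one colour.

An adversary could hand out at most 6 tiles per colour (9 colours run out sooner): 6 + 5 + 5 + 1 + 6 + 2 + 1 + 3 + 5 + 4 + 6 + 3 = 47 tiles and still no colour has 7.
One more tile lands in a colour already at 6, so 48 draws are enough and 47 are not.

48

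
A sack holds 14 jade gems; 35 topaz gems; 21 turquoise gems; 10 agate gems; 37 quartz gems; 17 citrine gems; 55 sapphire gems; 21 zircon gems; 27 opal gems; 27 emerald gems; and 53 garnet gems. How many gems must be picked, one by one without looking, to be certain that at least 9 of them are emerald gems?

In the worst case for collecting emerald gems, every non-emerald gem comes out first.
There are 14 + 35 + 21 + 10 + 37 + 17 + 55 + 21 + 27 + 53 = 290 non-emerald gems altogether.
After those, each further gem must be emerald, so 290 + 9 = 299 draws guarantee 9 emerald gems.

299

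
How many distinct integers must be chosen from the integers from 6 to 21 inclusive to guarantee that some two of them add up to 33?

12

A set avoiding the sum 33 can contain at most one of each pair {x, 33−x}, plus the 6 elements whose complement lies outside the range.
The integers 6, …, 16 (11 of them) are such a set: any two sum to at least 6+7 = 13 and at most 15+16 = 31 < 33.
By the pigeonhole principle, any 12th integer completes one of the 5 pairs, so 12 choices force a sum of 33.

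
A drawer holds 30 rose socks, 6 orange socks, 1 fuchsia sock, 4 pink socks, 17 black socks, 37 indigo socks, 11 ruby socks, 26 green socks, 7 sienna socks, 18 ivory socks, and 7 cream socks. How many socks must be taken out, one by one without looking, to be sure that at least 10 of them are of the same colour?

An adversary could hand out at most 9 socks per colour (5 colours run out sooner): 9 + 6 + 1 + 4 + 9 + 9 + 9 + 9 + 7 + 9 + 7 = 79 socks and still no colour has 10.
One more sock lands in a colour already at 9, so 80 draws are enough and 79 are not.

80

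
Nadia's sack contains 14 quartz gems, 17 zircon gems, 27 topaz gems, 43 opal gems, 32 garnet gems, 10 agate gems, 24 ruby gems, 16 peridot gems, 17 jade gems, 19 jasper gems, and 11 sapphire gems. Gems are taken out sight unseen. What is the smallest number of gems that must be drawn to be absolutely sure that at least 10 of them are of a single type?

An adversary could hand out at most 9 gems per type: 9 + 9 + 9 + 9 + 9 + 9 + 9 + 9 + 9 + 9 + 9 = 99 gems and still no type has 10.
By the pigeonhole principle, one more gem lands in a type already at 9, so 100 draws are enough and 99 are not.

100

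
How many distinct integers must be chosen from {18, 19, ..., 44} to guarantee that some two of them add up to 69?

Group the elements by complementary pair {x, 69−x}: {25,44}, {26,43}, {27,42}, …, giving 10 two-element pairs and 7 integers whose partner 69−x falls outside [18,44].
Treating each of those 17 groups as a pigeonhole, one can pick one integer per group — 17 integers — with no two summing to 69.
The 18th integer lands in an occupied pair, forcing a sum of 69.

18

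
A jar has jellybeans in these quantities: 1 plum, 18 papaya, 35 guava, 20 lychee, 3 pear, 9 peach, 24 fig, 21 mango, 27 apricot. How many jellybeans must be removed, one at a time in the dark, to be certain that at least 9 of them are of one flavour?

Pigeonhole: the 9 flavours are the holes; the jellybeans drawn are the pigeons.
To avoid 9 of any one flavour, the worst case takes at most 8 of each flavour, or every jellybean of a flavour that has fewer than 8.
That gives 1 + 8 + 8 + 8 + 3 + 8 + 8 + 8 + 8 = 60 jellybeans with no flavour reaching 9.
The next jellybean forces some flavour to 9, so 60 + 1 = 61.

61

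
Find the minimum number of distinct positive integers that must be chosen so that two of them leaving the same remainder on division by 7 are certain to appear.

8

Pigeonhole: the 7 residue classes mod 7 are the pigeonholes.
With 7 integers one could put 1 in each residue class and have no class reach 2.
The 8th integer pushes some class to 2, so 7·1 + 1 = 8.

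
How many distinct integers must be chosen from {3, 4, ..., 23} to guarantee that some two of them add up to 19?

A set avoiding the sum 19 can contain at most one of each pair {x, 19−x}, plus the 7 elements whose complement lies outside the range.
The integers 10, …, 23 (14 of them) are such a set: any two sum to at least 10+11 = 21 > 19.
By pigeonhole, any 15th integer completes one of the 7 pairs, so 15 choices force a sum of 19.

15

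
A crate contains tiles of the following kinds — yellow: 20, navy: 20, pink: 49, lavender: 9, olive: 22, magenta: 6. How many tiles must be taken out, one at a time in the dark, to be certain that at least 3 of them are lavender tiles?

In the worst case for collecting lavender tiles, every non-lavender tile comes out first.
There are 20 + 20 + 49 + 22 + 6 = 117 non-lavender tiles altogether.
After those, each further tile must be lavender, so 117 + 3 = 120 draws guarantee 3 lavender tiles.

120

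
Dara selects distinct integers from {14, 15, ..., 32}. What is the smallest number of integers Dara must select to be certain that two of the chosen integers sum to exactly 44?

Two chosen integers sum to 44 exactly when both halves of some pair {x, 44−x} with 14 ≤ x ≤ 44−x ≤ 30 are chosen — 8 such pairs.
The remaining 3 elements (those with no distinct partner in range) can never complete a 44-sum, so the worst case takes all of them and one from each pair: 3 + 8 = 11.
The 12th integer has to be the second member of some pair, so 11 + 1 = 12.

12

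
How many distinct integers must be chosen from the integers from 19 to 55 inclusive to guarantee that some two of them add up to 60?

27

A set avoiding the sum 60 can contain at most one of each pair {x, 60−x}, plus the 15 elements whose complement lies outside the range or equal to its own complement.
The integers 30, …, 55 (26 of them) are such a set: any two sum to at least 30+31 = 61 > 60.
By pigeonhole, any 27th integer completes one of the 11 pairs, so 27 choices force a sum of 60.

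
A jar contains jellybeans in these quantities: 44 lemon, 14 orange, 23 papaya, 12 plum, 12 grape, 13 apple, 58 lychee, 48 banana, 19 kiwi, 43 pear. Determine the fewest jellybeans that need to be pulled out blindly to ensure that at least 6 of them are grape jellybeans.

280

In the worst case for collecting grape jellybeans, every non-grape jellybean comes out first.
There are 44 + 14 + 23 + 12 + 13 + 58 + 48 + 19 + 43 = 274 non-grape jellybeans altogether.
After those, each further jellybean must be grape, so 274 + 6 = 280 draws guarantee 6 grape jellybeans.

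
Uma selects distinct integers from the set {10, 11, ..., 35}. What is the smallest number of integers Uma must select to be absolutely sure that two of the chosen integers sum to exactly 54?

Group the elements by complementary pair {x, 54−x}: {19,35}, {20,34}, {21,33}, …, giving 8 two-element pairs; the single value 27 (it cannot pair with itself since the integers are distinct); and 9 integers whose partner 54−x falls outside [10,35].
Treating each of those 18 groups as a pigeonhole, one can pick one integer per group — 18 integers — with no two summing to 54.
The 19th integer lands in an occupied pair, forcing a sum of 54.

19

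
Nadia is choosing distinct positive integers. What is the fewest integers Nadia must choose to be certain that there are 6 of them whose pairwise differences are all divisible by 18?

91

Integers whose pairwise differences are multiples of 18 are exactly those sharing a remainder mod 18. The 18 residue classes mod 18 are the pigeonholes.
With 90 integers one could put 5 in each residue class and have no class reach 6.
The 91st integer pushes some class to 6, so 18·5 + 1 = 91.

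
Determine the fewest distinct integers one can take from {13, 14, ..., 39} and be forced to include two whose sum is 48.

17

A set avoiding the sum 48 can contain at most one of each pair {x, 48−x}, plus the 5 elements whose complement lies outside the range or equal to its own complement.
The integers 24, …, 39 (16 of them) are such a set: any two sum to at least 24+25 = 49 > 48.
Any 17th integer completes one of the 11 pairs, so 17 choices force a sum of 48.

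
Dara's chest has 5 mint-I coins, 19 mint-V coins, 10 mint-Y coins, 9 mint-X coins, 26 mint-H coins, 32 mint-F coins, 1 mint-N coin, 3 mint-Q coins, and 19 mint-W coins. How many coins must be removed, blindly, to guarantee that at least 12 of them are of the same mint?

By the pigeonhole principle, put each drawn coin into a box by mint. The largest draw with every box below 12 takes min(count, 11) from each mint; mints with fewer than 11 contribute all they have.
Σ min(cᵢ, 11) = 5 + 11 + 10 + 9 + 11 + 11 + 1 + 3 + 11 = 72.
Draw number 72 + 1 = 73 must push one box to 12.

73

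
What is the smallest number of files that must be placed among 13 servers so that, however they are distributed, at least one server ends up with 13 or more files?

With 156 files one could put exactly 12 in each of the 13 servers, and no server would reach 13.
By the pigeonhole principle, one more file must land in a server that already has 12, giving it 13.
So 13 × 12 + 1 = 157 files are required.

157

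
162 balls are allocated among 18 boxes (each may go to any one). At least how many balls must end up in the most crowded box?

The 18 boxes are the holes and the 162 balls are the pigeons.
If every box held at most 8 balls, the total would be at most 18 × 8 = 144, which is less than 162.
So some box holds at least ⌈162/18⌉ = 9 balls.

9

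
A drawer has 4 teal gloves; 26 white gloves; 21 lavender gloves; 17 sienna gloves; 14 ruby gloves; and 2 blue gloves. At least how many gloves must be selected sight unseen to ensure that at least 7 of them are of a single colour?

31

An adversary could hand out at most 6 gloves per colour (teal, blue run out sooner): 4 + 6 + 6 + 6 + 6 + 2 = 30 gloves and still no colour has 7.
By pigeonhole, one more glove lands in a colour already at 6, so 31 draws are enough and 30 are not.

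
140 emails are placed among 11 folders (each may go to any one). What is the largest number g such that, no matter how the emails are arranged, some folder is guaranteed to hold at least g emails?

By the pigeonhole principle, the 11 folders are the holes and the 140 emails are the pigeons.
If every folder held at most 12 emails, the total would be at most 11 × 12 = 132, which is less than 140.
So some folder holds at least ⌈140/11⌉ = 13 emails.

13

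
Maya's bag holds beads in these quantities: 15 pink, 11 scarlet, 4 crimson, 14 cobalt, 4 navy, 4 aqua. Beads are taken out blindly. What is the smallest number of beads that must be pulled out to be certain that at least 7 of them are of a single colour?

31

Put each drawn bead into a box by colour. The largest draw with every box below 7 takes min(count, 6) from each colour; colours with fewer than 6 contribute all they have.
Σ min(cᵢ, 6) = 6 + 6 + 4 + 6 + 4 + 4 = 30.
Draw number 30 + 1 = 31 must push one box to 7.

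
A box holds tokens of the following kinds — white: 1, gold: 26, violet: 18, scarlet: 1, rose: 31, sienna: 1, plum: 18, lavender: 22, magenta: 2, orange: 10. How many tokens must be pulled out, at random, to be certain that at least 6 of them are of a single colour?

The 10 colours are the holes; the tokens drawn are the pigeons.
To avoid 6 of any one colour, the worst case takes at most 5 of each colour, or every token of a colour that has fewer than 5.
That gives 1 + 5 + 5 + 1 + 5 + 1 + 5 + 5 + 2 + 5 = 35 tokens with no colour reaching 6.
The next token forces some colour to 6, so 35 + 1 = 36.

36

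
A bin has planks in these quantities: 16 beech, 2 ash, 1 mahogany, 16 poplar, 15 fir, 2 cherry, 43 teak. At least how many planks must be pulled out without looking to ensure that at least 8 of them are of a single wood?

34

An adversary could hand out at most 7 planks per wood (ash, mahogany, cherry run out sooner): 7 + 2 + 1 + 7 + 7 + 2 + 7 = 33 planks and still no wood has 8.
By the pigeonhole principle, one more plank lands in a wood already at 7, so 34 draws are enough and 33 are not.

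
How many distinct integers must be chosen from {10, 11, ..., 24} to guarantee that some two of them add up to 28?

Group the elements by complementary pair {x, 28−x}: {10,18}, {11,17}, {12,16}, …, giving 4 two-element pairs, the single value 14 (it cannot pair with itself since the integers are distinct), and 6 integers whose partner 28−x falls outside [10,24].
Treating each of those 11 groups as a pigeonhole, one can pick one integer per group — 11 integers — with no two summing to 28.
The 12th integer lands in an occupied pair, forcing a sum of 28.

12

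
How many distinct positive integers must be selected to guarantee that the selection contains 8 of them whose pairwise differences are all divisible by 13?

Integers whose pairwise differences are multiples of 13 are exactly those sharing a remainder mod 13. The 13 residue classes mod 13 are the pigeonholes.
With 91 integers one could put 7 in each residue class and have no class reach 8.
The 92nd integer pushes some class to 8, so 13·7 + 1 = 92.

92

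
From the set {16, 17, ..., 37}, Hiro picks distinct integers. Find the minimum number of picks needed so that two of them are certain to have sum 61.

Group the elements by complementary pair {x, 61−x}: {24,37}, {25,36}, {26,35}, …, giving 7 two-element pairs and 8 integers whose partner 61−x falls outside [16,37].
Pigeonhole: treating each of those 15 groups as a pigeonhole, one can pick one integer per group — 15 integers — with no two summing to 61.
The 16th integer lands in an occupied pair, forcing a sum of 61.

16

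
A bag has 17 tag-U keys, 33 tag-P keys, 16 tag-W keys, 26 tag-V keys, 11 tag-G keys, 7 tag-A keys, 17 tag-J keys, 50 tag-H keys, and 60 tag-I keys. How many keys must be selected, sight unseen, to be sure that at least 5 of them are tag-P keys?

In the worst case for collecting tag-P keys, every non-tag-P key comes out first.
There are 17 + 16 + 26 + 11 + 7 + 17 + 50 + 60 = 204 non-tag-P keys altogether.
After those, each further key must be tag-P, so 204 + 5 = 209 draws guarantee 5 tag-P keys.

209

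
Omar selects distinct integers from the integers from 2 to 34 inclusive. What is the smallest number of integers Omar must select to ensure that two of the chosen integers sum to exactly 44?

A set avoiding the sum 44 can contain at most one of each pair {x, 44−x}, plus the 9 elements whose complement lies outside the range or equal to its own complement.
The integers 2, …, 22 (21 of them) are such a set: any two sum to at least 2+3 = 5 and at most 21+22 = 43 < 44.
Pigeonhole: any 22nd integer completes one of the 12 pairs, so 22 choices force a sum of 44.

22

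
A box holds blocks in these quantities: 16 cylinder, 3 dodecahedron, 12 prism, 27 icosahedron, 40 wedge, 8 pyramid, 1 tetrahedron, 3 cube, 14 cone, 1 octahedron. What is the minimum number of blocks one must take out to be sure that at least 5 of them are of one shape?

33

By pigeonhole, the 10 shapes are the holes; the blocks drawn are the pigeons.
To avoid 5 of any one shape, the worst case takes at most 4 of each shape, or every block of a shape that has fewer than 4.
That gives 4 + 3 + 4 + 4 + 4 + 4 + 1 + 3 + 4 + 1 = 32 blocks with no shape reaching 5.
The next block forces some shape to 5, so 32 + 1 = 33.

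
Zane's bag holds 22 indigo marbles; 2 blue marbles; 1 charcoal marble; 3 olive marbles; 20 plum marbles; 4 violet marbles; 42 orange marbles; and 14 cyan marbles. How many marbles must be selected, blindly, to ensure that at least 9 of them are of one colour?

The 8 colours are the holes; the marbles drawn are the pigeons.
To avoid 9 of any one colour, the worst case takes at most 8 of each colour, or every marble of a colour that has fewer than 8.
That gives 8 + 2 + 1 + 3 + 8 + 4 + 8 + 8 = 42 marbles with no colour reaching 9.
The next marble forces some colour to 9, so 42 + 1 = 43.

43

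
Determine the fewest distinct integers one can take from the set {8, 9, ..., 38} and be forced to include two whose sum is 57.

A set avoiding the sum 57 can contain at most one of each pair {x, 57−x}, plus the 11 elements whose complement lies outside the range.
The integers 8, …, 28 (21 of them) are such a set: any two sum to at least 8+9 = 17 and at most 27+28 = 55 < 57.
By the pigeonhole principle, any 22nd integer completes one of the 10 pairs, so 22 choices force a sum of 57.

22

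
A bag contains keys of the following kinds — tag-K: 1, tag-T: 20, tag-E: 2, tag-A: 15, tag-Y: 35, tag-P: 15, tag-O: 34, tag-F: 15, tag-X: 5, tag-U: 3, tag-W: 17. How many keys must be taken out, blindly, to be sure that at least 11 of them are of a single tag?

An adversary could hand out at most 10 keys per tag (4 tags run out sooner): 1 + 10 + 2 + 10 + 10 + 10 + 10 + 10 + 5 + 3 + 10 = 81 keys and still no tag has 11.
One more key lands in a tag already at 10, so 82 draws are enough and 81 are not.

82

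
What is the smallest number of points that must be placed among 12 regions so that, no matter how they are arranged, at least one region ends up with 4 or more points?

37

With 36 points one could put exactly 3 in each of the 12 regions, and no region would reach 4.
One more point must land in a region that already has 3, giving it 4.
So 12 × 3 + 1 = 37 points are required.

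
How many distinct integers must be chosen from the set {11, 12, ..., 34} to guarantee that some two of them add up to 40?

Two chosen integers sum to 40 exactly when both halves of some pair {x, 40−x} with 11 ≤ x ≤ 40−x ≤ 29 are chosen — 9 such pairs.
The remaining 6 elements (those with no distinct partner in range) can never complete a 40-sum, so the worst case takes all of them and one from each pair: 6 + 9 = 15.
The 16th integer has to be the second member of some pair, so 15 + 1 = 16.

16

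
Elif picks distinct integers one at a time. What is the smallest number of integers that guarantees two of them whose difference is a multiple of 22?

Integers whose pairwise differences are multiples of 22 are exactly those sharing a remainder mod 22. The 22 residue classes mod 22 are the pigeonholes.
With 22 integers one could put 1 in each residue class and have no class reach 2.
The 23rd integer pushes some class to 2, so 22·1 + 1 = 23.

23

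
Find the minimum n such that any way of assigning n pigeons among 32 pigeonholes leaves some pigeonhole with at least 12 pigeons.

With 352 pigeons one could put exactly 11 in each of the 32 pigeonholes, and no pigeonhole would reach 12.
One more pigeon must land in a pigeonhole that already has 11, giving it 12.
So 32 × 11 + 1 = 353 pigeons are required.

353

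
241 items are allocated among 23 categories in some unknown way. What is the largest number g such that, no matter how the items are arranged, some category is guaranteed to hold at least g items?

By pigeonhole, the 23 categories are the holes and the 241 items are the pigeons.
If every category held at most 10 items, the total would be at most 23 × 10 = 230, which is less than 241.
So some category holds at least ⌈241/23⌉ = 11 items.

11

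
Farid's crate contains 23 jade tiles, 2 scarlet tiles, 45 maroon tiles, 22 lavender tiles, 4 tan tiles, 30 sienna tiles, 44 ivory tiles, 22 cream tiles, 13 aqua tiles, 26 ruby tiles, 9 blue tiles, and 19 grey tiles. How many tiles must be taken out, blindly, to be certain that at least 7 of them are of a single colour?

By pigeonhole, put each drawn tile into a box by colour. The largest draw with every box below 7 takes min(count, 6) from each colour; colours with fewer than 6 contribute all they have.
Σ min(cᵢ, 6) = 6 + 2 + 6 + 6 + 4 + 6 + 6 + 6 + 6 + 6 + 6 + 6 = 66.
Draw number 66 + 1 = 67 must push one box to 7.

67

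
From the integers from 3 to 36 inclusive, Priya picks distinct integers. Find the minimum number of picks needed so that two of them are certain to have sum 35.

20

Group the elements by complementary pair {x, 35−x}: {3,32}, {4,31}, {5,30}, …, giving 15 two-element pairs and 4 integers whose partner 35−x falls outside [3,36].
Treating each of those 19 groups as a pigeonhole, one can pick one integer per group — 19 integers — with no two summing to 35.
The 20th integer lands in an occupied pair, forcing a sum of 35.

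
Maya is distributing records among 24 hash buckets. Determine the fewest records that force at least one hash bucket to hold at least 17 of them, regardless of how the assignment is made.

With 384 records one could put exactly 16 in each of the 24 hash buckets, and no hash bucket would reach 17.
One more record must land in a hash bucket that already has 16, giving it 17.
So 24 × 16 + 1 = 385 records are required.

385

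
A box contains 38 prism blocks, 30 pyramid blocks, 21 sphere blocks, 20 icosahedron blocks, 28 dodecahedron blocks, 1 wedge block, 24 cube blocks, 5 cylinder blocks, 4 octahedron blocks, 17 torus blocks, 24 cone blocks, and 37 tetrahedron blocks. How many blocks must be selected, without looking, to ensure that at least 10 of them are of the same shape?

An adversary could hand out at most 9 blocks per shape (wedge, cylinder, octahedron run out sooner): 9 + 9 + 9 + 9 + 9 + 1 + 9 + 5 + 4 + 9 + 9 + 9 = 91 blocks and still no shape has 10.
Pigeonhole: one more block lands in a shape already at 9, so 92 draws are enough and 91 are not.

92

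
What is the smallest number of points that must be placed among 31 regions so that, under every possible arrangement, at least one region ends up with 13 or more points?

With 372 points one could put exactly 12 in each of the 31 regions, and no region would reach 13.
One more point must land in a region that already has 12, giving it 13.
So 31 × 12 + 1 = 373 points are required.

373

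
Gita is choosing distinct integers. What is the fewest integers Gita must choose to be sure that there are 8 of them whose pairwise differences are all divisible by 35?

246

Integers whose pairwise differences are multiples of 35 are exactly those sharing a remainder mod 35. By pigeonhole, the 35 residue classes mod 35 are the pigeonholes.
With 245 integers one could put 7 in each residue class and have no class reach 8.
The 246th integer pushes some class to 8, so 35·7 + 1 = 246.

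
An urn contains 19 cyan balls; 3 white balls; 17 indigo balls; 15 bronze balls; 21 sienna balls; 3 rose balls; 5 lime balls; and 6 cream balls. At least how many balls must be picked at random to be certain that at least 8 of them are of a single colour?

Pigeonhole: the 8 colours are the holes; the balls drawn are the pigeons.
To avoid 8 of any one colour, the worst case takes at most 7 of each colour, or every ball of a colour that has fewer than 7.
That gives 7 + 3 + 7 + 7 + 7 + 3 + 5 + 6 = 45 balls with no colour reaching 8.
The next ball forces some colour to 8, so 45 + 1 = 46.

46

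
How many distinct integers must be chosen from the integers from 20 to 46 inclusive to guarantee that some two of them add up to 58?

A set avoiding the sum 58 can contain at most one of each pair {x, 58−x}, plus the 9 elements whose complement lies outside the range or equal to its own complement.
The integers 29, …, 46 (18 of them) are such a set: any two sum to at least 29+30 = 59 > 58.
Pigeonhole: any 19th integer completes one of the 9 pairs, so 19 choices force a sum of 58.

19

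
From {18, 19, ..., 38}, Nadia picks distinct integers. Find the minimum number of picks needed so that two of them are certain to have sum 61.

14

Two chosen integers sum to 61 exactly when both halves of some pair {x, 61−x} with 23 ≤ x ≤ 61−x ≤ 38 are chosen — 8 such pairs.
The remaining 5 elements (those with no distinct partner in range) can never complete a 61-sum, so the worst case takes all of them and one from each pair: 5 + 8 = 13.
The 14th integer has to be the second member of some pair, so 13 + 1 = 14.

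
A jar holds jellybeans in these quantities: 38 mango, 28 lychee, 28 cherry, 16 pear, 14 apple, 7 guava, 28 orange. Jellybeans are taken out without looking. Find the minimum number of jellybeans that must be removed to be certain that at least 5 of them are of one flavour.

By the pigeonhole principle, the 7 flavours are the holes; the jellybeans drawn are the pigeons.
To avoid 5 of any one flavour, the worst case takes at most 4 of each flavour.
That gives 4 + 4 + 4 + 4 + 4 + 4 + 4 = 28 jellybeans with no flavour reaching 5.
The next jellybean forces some flavour to 5, so 28 + 1 = 29.

29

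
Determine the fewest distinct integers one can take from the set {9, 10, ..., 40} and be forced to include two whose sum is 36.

A set avoiding the sum 36 can contain at most one of each pair {x, 36−x}, plus the 14 elements whose complement lies outside the range or equal to its own complement.
The integers 18, …, 40 (23 of them) are such a set: any two sum to at least 18+19 = 37 > 36.
By pigeonhole, any 24th integer completes one of the 9 pairs, so 24 choices force a sum of 36.

24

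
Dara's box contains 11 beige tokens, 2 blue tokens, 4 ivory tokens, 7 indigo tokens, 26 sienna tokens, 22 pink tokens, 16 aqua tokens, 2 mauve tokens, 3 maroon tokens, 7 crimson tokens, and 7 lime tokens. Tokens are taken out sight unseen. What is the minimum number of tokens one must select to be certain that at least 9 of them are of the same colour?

The 11 colours are the holes; the tokens drawn are the pigeons.
To avoid 9 of any one colour, the worst case takes at most 8 of each colour, or every token of a colour that has fewer than 8.
That gives 8 + 2 + 4 + 7 + 8 + 8 + 8 + 2 + 3 + 7 + 7 = 64 tokens with no colour reaching 9.
The next token forces some colour to 9, so 64 + 1 = 65.

65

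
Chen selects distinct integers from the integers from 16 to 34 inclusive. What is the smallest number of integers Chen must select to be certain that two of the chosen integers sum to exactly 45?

13

Two chosen integers sum to 45 exactly when both halves of some pair {x, 45−x} with 16 ≤ x ≤ 45−x ≤ 29 are chosen — 7 such pairs.
The remaining 5 elements (those with no distinct partner in range) can never complete a 45-sum, so the worst case takes all of them and one from each pair: 5 + 7 = 12.
By pigeonhole, the 13th integer has to be the second member of some pair, so 12 + 1 = 13.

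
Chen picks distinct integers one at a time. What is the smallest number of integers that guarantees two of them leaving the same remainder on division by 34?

35

By pigeonhole, the 34 residue classes mod 34 are the pigeonholes.
With 34 integers one could put 1 in each residue class and have no class reach 2.
The 35th integer pushes some class to 2, so 34·1 + 1 = 35.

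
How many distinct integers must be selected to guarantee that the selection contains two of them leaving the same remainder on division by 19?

20

By pigeonhole, the 19 residue classes mod 19 are the pigeonholes.
With 19 integers one could put 1 in each residue class and have no class reach 2.
The 20th integer pushes some class to 2, so 19·1 + 1 = 20.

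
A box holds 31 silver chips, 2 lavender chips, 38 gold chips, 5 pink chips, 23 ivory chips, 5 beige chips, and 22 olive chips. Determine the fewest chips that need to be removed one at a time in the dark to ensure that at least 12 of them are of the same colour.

57

An adversary could hand out at most 11 chips per colour (lavender, pink, beige run out sooner): 11 + 2 + 11 + 5 + 11 + 5 + 11 = 56 chips and still no colour has 12.
Pigeonhole: one more chip lands in a colour already at 11, so 57 draws are enough and 56 are not.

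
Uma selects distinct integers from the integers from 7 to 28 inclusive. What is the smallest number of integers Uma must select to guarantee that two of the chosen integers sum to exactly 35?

12

Two chosen integers sum to 35 exactly when both halves of some pair {x, 35−x} with 7 ≤ x ≤ 35−x ≤ 28 are chosen — 11 such pairs.
Every element belongs to one of those pairs, so the worst case picks one from each: 11 integers.
By the pigeonhole principle, the 12th integer has to be the second member of some pair, so 11 + 1 = 12.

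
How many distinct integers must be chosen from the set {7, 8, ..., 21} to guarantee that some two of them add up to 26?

Two chosen integers sum to 26 exactly when both halves of some pair {x, 26−x} with 7 ≤ x ≤ 26−x ≤ 19 are chosen — 6 such pairs.
The remaining 3 elements (those with no distinct partner in range) can never complete a 26-sum, so the worst case takes all of them and one from each pair: 3 + 6 = 9.
The 10th integer has to be the second member of some pair, so 9 + 1 = 10.

10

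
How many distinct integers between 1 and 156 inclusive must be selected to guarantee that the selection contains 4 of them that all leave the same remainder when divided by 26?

79

By pigeonhole, the 26 residue classes mod 26 are the pigeonholes.
With 78 integers one could put 3 in each residue class and have no class reach 4.
The 79th integer pushes some class to 4, so 26·3 + 1 = 79.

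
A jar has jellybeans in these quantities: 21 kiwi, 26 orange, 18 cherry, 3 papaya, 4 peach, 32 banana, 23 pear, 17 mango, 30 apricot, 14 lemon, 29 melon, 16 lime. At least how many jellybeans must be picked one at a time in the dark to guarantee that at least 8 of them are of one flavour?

78

The 12 flavours are the holes; the jellybeans drawn are the pigeons.
To avoid 8 of any one flavour, the worst case takes at most 7 of each flavour, or every jellybean of a flavour that has fewer than 7.
That gives 7 + 7 + 7 + 3 + 4 + 7 + 7 + 7 + 7 + 7 + 7 + 7 = 77 jellybeans with no flavour reaching 8.
The next jellybean forces some flavour to 8, so 77 + 1 = 78.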